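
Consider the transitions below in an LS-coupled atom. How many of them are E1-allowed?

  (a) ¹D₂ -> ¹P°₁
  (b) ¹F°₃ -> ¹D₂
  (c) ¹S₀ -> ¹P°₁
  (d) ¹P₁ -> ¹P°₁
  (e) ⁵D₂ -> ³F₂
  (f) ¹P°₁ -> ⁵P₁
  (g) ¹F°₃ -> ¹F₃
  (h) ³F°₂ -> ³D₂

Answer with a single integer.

(a) allowed
(b) allowed
(c) allowed
(d) allowed
(e) forbidden (parity, ΔS fail)
(f) forbidden (ΔS fails)
(g) allowed
(h) allowed
Total allowed: 6 of 8.

6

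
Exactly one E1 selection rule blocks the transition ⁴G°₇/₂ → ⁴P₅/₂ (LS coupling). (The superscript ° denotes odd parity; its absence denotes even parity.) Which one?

Initial level: S=3/2, L=4, J=7/2, parity odd. Final level: S=3/2, L=1, J=5/2, parity even.
Parity must change: odd → even — satisfied.
ΔS = 0: S: 3/2 → 3/2 — satisfied.
ΔL = 0, ±1 (not L=0↔0): L: 4 → 1, ΔL = -3 — violated.
ΔJ = 0, ±1 (not J=0↔0): J: 7/2 → 5/2, ΔJ = -1 — satisfied.

the ΔL = 0, ±1 rule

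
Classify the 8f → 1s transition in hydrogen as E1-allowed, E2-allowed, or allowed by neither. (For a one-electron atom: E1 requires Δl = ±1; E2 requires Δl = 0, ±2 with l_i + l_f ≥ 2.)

Δl = 0 − 3 = -3; l_i + l_f = 3.
E1 (Δl = ±1): not satisfied.
E2 (Δl = 0,±2, l_i+l_f ≥ 2): not satisfied.

neither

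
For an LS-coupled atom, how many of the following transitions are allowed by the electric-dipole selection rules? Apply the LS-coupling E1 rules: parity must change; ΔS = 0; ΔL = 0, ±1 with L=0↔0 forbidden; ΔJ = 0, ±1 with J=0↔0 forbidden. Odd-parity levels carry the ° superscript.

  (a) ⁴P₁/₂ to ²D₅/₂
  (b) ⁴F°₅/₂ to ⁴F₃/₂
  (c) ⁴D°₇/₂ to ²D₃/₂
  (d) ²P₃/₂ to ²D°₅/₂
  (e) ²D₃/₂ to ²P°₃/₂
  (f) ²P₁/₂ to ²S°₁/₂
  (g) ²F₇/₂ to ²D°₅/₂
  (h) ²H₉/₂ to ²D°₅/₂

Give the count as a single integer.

(a) forbidden (parity, ΔS, ΔJ fail)
(b) allowed
(c) forbidden (ΔS, ΔJ fail)
(d) allowed
(e) allowed
(f) allowed
(g) allowed
(h) forbidden (ΔL, ΔJ fail)
Total allowed: 5 of 8.

5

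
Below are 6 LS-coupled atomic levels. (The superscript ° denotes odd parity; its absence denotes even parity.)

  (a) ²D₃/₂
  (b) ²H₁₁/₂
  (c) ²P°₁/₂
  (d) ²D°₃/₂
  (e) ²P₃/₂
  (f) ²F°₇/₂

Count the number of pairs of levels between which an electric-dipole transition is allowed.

4

(a)–(b): forbidden (parity, ΔL, ΔJ).
(a)–(c): allowed.
(a)–(d): allowed.
(a)–(e): forbidden (parity).
(a)–(f): forbidden (ΔJ).
(b)–(c): forbidden (ΔL, ΔJ).
(b)–(d): forbidden (ΔL, ΔJ).
(b)–(e): forbidden (parity, ΔL, ΔJ).
(b)–(f): forbidden (ΔL, ΔJ).
(c)–(d): forbidden (parity).
(c)–(e): allowed.
(c)–(f): forbidden (parity, ΔL, ΔJ).
(d)–(e): allowed.
(d)–(f): forbidden (parity, ΔJ).
(e)–(f): forbidden (ΔL, ΔJ).
Allowed pairs: 4 of 15.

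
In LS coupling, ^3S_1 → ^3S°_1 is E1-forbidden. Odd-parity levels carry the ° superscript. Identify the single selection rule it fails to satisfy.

Reading off the term symbols: S 1→1, L 0→0, J 1→1, parity even→odd.
Parity must change: even → odd — satisfied.
ΔS = 0: S: 1 → 1 — satisfied.
ΔL = 0, ±1 (not L=0↔0): L: 0 → 0, ΔL = +0 — violated.
ΔJ = 0, ±1 (not J=0↔0): J: 1 → 1, ΔJ = +0 — satisfied.

the L=0 ↔ L=0 exclusion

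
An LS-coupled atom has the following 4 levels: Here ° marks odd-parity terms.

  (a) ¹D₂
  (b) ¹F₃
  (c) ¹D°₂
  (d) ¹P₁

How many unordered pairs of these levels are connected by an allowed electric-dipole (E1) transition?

3

(a)–(b): forbidden (parity).
(a)–(c): allowed.
(a)–(d): forbidden (parity).
(b)–(c): allowed.
(b)–(d): forbidden (parity, ΔL, ΔJ).
(c)–(d): allowed.
Allowed pairs: 3 of 6.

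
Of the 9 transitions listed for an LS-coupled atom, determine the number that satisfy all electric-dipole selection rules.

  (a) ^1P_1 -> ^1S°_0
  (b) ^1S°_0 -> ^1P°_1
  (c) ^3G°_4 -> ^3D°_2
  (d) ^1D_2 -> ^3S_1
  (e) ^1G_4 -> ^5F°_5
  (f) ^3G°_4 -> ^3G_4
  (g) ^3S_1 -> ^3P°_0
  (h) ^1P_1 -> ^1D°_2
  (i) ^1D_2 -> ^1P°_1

(a) allowed
(b) forbidden (parity fails)
(c) forbidden (parity, ΔL, ΔJ fail)
(d) forbidden (parity, ΔS, ΔL fail)
(e) forbidden (ΔS fails)
(f) allowed
(g) allowed
(h) allowed
(i) allowed
Total allowed: 5 of 9.

5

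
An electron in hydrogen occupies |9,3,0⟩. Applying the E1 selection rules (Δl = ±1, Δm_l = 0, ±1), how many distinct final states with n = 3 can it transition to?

3

E1 requires Δl = ±1, so l_f ∈ {2, 4}; with 0 ≤ l_f ≤ n_f−1 = 2, the allowed l_f values are {2}.
For l_f = 2: m_f ∈ {m_i−1, m_i, m_i+1} ∩ [−2, 2] = {-1, 0, 1} → 3 states.
Total: 3.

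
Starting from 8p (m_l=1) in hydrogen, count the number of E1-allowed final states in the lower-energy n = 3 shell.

4

E1 requires Δl = ±1, so l_f ∈ {0, 2}; with 0 ≤ l_f ≤ n_f−1 = 2, the allowed l_f values are {0, 2}.
For l_f = 0: m_f ∈ {m_i−1, m_i, m_i+1} ∩ [−0, 0] = {0} → 1 state.
For l_f = 2: m_f ∈ {m_i−1, m_i, m_i+1} ∩ [−2, 2] = {0, 1, 2} → 3 states.
Total: 4.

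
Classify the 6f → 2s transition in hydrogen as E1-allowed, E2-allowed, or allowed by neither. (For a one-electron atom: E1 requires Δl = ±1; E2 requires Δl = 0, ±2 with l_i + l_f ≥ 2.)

neither

Δl = 0 − 3 = -3; l_i + l_f = 3.
E1 (Δl = ±1): not satisfied.
E2 (Δl = 0,±2, l_i+l_f ≥ 2): not satisfied.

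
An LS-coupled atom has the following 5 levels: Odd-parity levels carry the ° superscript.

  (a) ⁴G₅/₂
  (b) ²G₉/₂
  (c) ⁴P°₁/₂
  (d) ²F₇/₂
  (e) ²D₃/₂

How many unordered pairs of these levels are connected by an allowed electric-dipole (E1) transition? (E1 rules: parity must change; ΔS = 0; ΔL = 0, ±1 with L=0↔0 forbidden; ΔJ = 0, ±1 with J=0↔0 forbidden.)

0

(a)–(b): forbidden (parity, ΔS, ΔJ).
(a)–(c): forbidden (ΔL, ΔJ).
(a)–(d): forbidden (parity, ΔS).
(a)–(e): forbidden (parity, ΔS, ΔL).
(b)–(c): forbidden (ΔS, ΔL, ΔJ).
(b)–(d): forbidden (parity).
(b)–(e): forbidden (parity, ΔL, ΔJ).
(c)–(d): forbidden (ΔS, ΔL, ΔJ).
(c)–(e): forbidden (ΔS).
(d)–(e): forbidden (parity, ΔJ).
Allowed pairs: 0 of 10.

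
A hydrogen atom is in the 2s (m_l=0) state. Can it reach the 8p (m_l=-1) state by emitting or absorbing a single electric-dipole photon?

allowed

Δl = 1 − 0 = +1; the E1 rule Δl = ±1 is passes.
m_l: 0 → -1 (Δm_l = -1). |Δm_l| ≤ 1 passes.
All E1 selection rules are satisfied.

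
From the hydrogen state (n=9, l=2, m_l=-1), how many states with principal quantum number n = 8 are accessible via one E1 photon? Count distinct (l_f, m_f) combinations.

5

E1 requires Δl = ±1, so l_f ∈ {1, 3}; with 0 ≤ l_f ≤ n_f−1 = 7, the allowed l_f values are {1, 3}.
For l_f = 1: m_f ∈ {m_i−1, m_i, m_i+1} ∩ [−1, 1] = {-1, 0} → 2 states.
For l_f = 3: m_f ∈ {m_i−1, m_i, m_i+1} ∩ [−3, 3] = {-2, -1, 0} → 3 states.
Total: 5.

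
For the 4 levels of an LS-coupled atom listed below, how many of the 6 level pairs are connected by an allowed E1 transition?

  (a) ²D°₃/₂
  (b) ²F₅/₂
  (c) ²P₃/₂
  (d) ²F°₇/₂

(a)–(b): allowed.
(a)–(c): allowed.
(a)–(d): forbidden (parity, ΔJ).
(b)–(c): forbidden (parity, ΔL).
(b)–(d): allowed.
(c)–(d): forbidden (ΔL, ΔJ).
Allowed pairs: 3 of 6.

3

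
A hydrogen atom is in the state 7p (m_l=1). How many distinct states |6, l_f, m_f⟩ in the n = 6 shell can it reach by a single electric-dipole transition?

4

E1 requires Δl = ±1, so l_f ∈ {0, 2}; with 0 ≤ l_f ≤ n_f−1 = 5, the allowed l_f values are {0, 2}.
For l_f = 0: m_f ∈ {m_i−1, m_i, m_i+1} ∩ [−0, 0] = {0} → 1 state.
For l_f = 2: m_f ∈ {m_i−1, m_i, m_i+1} ∩ [−2, 2] = {0, 1, 2} → 3 states.
Total: 4.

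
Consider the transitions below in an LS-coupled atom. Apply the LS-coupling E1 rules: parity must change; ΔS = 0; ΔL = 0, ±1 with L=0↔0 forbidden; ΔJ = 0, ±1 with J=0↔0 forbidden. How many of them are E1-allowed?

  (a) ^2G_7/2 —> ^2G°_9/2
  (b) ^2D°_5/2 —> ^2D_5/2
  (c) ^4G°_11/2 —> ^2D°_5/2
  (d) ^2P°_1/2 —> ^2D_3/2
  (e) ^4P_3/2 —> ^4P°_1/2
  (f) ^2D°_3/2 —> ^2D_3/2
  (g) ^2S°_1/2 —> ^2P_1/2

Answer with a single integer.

6

(a) allowed
(b) allowed
(c) forbidden (parity, ΔS, ΔL, ΔJ fail)
(d) allowed
(e) allowed
(f) allowed
(g) allowed
Total allowed: 6 of 7.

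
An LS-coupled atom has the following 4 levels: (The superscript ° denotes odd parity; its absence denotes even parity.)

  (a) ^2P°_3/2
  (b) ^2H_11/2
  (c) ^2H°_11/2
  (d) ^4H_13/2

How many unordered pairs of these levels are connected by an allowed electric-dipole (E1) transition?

(a)–(b): forbidden (ΔL, ΔJ).
(a)–(c): forbidden (parity, ΔL, ΔJ).
(a)–(d): forbidden (ΔS, ΔL, ΔJ).
(b)–(c): allowed.
(b)–(d): forbidden (parity, ΔS).
(c)–(d): forbidden (ΔS).
Allowed pairs: 1 of 6.

1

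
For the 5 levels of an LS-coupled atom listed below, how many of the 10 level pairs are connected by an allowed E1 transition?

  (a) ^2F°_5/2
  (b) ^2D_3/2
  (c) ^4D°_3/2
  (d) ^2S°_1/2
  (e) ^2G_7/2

2

(a)–(b): allowed.
(a)–(c): forbidden (parity, ΔS).
(a)–(d): forbidden (parity, ΔL, ΔJ).
(a)–(e): allowed.
(b)–(c): forbidden (ΔS).
(b)–(d): forbidden (ΔL).
(b)–(e): forbidden (parity, ΔL, ΔJ).
(c)–(d): forbidden (parity, ΔS, ΔL).
(c)–(e): forbidden (ΔS, ΔL, ΔJ).
(d)–(e): forbidden (ΔL, ΔJ).
Allowed pairs: 2 of 10.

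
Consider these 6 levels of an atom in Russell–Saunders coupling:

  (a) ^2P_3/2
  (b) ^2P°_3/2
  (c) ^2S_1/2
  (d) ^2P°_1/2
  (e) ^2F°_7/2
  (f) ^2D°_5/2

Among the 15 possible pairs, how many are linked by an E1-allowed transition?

(a)–(b): allowed.
(a)–(c): forbidden (parity).
(a)–(d): allowed.
(a)–(e): forbidden (ΔL, ΔJ).
(a)–(f): allowed.
(b)–(c): allowed.
(b)–(d): forbidden (parity).
(b)–(e): forbidden (parity, ΔL, ΔJ).
(b)–(f): forbidden (parity).
(c)–(d): allowed.
(c)–(e): forbidden (ΔL, ΔJ).
(c)–(f): forbidden (ΔL, ΔJ).
(d)–(e): forbidden (parity, ΔL, ΔJ).
(d)–(f): forbidden (parity, ΔJ).
(e)–(f): forbidden (parity).
Allowed pairs: 5 of 15.

5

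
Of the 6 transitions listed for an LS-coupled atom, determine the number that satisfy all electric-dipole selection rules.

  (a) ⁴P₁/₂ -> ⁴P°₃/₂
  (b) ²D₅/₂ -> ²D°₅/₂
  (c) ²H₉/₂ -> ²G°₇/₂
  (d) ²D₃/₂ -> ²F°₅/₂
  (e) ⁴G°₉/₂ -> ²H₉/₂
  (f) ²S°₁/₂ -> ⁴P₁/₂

4

(a) allowed
(b) allowed
(c) allowed
(d) allowed
(e) forbidden (ΔS fails)
(f) forbidden (ΔS fails)
Total allowed: 4 of 6.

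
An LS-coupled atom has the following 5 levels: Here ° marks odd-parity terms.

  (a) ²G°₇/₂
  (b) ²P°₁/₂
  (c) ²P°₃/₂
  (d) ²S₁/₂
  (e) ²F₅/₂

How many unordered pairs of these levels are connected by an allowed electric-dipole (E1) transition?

(a)–(b): forbidden (parity, ΔL, ΔJ).
(a)–(c): forbidden (parity, ΔL, ΔJ).
(a)–(d): forbidden (ΔL, ΔJ).
(a)–(e): allowed.
(b)–(c): forbidden (parity).
(b)–(d): allowed.
(b)–(e): forbidden (ΔL, ΔJ).
(c)–(d): allowed.
(c)–(e): forbidden (ΔL).
(d)–(e): forbidden (parity, ΔL, ΔJ).
Allowed pairs: 3 of 10.

3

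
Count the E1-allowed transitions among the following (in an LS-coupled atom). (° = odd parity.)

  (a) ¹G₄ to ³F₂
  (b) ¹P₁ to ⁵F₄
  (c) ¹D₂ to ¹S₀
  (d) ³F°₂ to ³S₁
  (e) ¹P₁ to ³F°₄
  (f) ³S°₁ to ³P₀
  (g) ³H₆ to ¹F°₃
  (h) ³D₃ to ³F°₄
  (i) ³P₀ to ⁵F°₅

2

(a) forbidden (parity, ΔS, ΔJ fail)
(b) forbidden (parity, ΔS, ΔL, ΔJ fail)
(c) forbidden (parity, ΔL, ΔJ fail)
(d) forbidden (ΔL fails)
(e) forbidden (ΔS, ΔL, ΔJ fail)
(f) allowed
(g) forbidden (ΔS, ΔL, ΔJ fail)
(h) allowed
(i) forbidden (ΔS, ΔL, ΔJ fail)
Total allowed: 2 of 9.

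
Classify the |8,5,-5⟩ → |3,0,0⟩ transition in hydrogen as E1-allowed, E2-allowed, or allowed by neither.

neither

Δl = 0 − 5 = -5; l_i + l_f = 5.
Δm_l = +5.
E1 (Δl = ±1, |Δm_l| ≤ 1): not satisfied.
E2 (Δl = 0,±2, l_i+l_f ≥ 2, |Δm_l| ≤ 2): not satisfied.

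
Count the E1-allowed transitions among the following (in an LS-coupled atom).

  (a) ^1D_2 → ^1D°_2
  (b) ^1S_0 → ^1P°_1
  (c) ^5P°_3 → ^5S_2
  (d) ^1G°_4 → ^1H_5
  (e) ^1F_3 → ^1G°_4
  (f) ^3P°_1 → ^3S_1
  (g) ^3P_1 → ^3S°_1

(a) allowed
(b) allowed
(c) allowed
(d) allowed
(e) allowed
(f) allowed
(g) allowed
Total allowed: 7 of 7.

7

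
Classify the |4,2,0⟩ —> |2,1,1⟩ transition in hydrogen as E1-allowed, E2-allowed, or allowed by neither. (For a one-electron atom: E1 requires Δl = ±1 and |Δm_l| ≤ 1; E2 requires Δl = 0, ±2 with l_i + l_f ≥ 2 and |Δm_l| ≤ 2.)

Δl = 1 − 2 = -1; l_i + l_f = 3.
Δm_l = +1.
E1 (Δl = ±1, |Δm_l| ≤ 1): satisfied.
E2 (Δl = 0,±2, l_i+l_f ≥ 2, |Δm_l| ≤ 2): not satisfied.

E1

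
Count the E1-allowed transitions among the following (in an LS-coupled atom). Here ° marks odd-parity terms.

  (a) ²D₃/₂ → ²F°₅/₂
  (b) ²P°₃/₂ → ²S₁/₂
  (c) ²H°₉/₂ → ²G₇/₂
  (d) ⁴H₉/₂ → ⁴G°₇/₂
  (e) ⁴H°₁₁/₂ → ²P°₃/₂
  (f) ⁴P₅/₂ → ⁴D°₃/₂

(a) allowed
(b) allowed
(c) allowed
(d) allowed
(e) forbidden (parity, ΔS, ΔL, ΔJ fail)
(f) allowed
Total allowed: 5 of 6.

5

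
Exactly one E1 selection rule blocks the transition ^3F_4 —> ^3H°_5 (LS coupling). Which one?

the ΔL = 0, ±1 rule

Reading off the term symbols: S 1→1, L 3→5, J 4→5, parity even→odd.
Parity must change: even → odd — ok.
ΔS = 0: S: 1 → 1 — ok.
ΔL = 0, ±1 (not L=0↔0): L: 3 → 5, ΔL = +2 — fails.
ΔJ = 0, ±1 (not J=0↔0): J: 4 → 5, ΔJ = +1 — ok.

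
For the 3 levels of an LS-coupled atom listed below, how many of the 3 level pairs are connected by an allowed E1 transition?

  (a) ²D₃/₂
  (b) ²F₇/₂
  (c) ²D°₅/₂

(a)–(b): forbidden (parity, ΔJ).
(a)–(c): allowed.
(b)–(c): allowed.
Allowed pairs: 2 of 3.

2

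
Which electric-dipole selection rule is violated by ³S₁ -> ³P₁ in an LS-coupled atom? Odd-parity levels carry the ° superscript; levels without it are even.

parity

Reading off the term symbols: S 1→1, L 0→1, J 1→1, parity even→even.
Parity must change: even → even — fails.
ΔS = 0: S: 1 → 1 — passes.
ΔL = 0, ±1 (not L=0↔0): L: 0 → 1, ΔL = +1 — passes.
ΔJ = 0, ±1 (not J=0↔0): J: 1 → 1, ΔJ = +0 — passes.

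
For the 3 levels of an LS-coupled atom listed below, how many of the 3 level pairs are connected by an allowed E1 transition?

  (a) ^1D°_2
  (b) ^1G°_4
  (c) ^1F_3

(a)–(b): forbidden (parity, ΔL, ΔJ).
(a)–(c): allowed.
(b)–(c): allowed.
Allowed pairs: 2 of 3.

2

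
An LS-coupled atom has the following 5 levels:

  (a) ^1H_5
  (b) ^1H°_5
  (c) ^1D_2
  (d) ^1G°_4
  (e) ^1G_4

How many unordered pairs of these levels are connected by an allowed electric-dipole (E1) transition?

(a)–(b): allowed.
(a)–(c): forbidden (parity, ΔL, ΔJ).
(a)–(d): allowed.
(a)–(e): forbidden (parity).
(b)–(c): forbidden (ΔL, ΔJ).
(b)–(d): forbidden (parity).
(b)–(e): allowed.
(c)–(d): forbidden (ΔL, ΔJ).
(c)–(e): forbidden (parity, ΔL, ΔJ).
(d)–(e): allowed.
Allowed pairs: 4 of 10.

4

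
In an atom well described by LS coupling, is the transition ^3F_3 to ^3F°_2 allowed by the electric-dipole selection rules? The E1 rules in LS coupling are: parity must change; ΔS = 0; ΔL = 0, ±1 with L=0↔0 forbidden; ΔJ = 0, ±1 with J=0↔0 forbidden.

allowed

Parity must change: even → odd — passes.
ΔS = 0: S: 1 → 1 — passes.
ΔL = 0, ±1 (not L=0↔0): L: 3 → 3, ΔL = +0 — passes.
ΔJ = 0, ±1 (not J=0↔0): J: 3 → 2, ΔJ = -1 — passes.
All four E1 rules are satisfied.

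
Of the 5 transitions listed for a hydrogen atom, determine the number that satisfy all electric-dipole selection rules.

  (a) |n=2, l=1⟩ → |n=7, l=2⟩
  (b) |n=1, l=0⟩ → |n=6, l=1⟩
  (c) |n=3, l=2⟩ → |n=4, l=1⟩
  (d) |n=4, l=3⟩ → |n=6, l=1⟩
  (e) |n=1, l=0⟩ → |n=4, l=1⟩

(a) allowed
(b) allowed
(c) allowed
(d) forbidden — Δl = -2 (E1 requires Δl = ±1)
(e) allowed
Total allowed: 4 of 5.

4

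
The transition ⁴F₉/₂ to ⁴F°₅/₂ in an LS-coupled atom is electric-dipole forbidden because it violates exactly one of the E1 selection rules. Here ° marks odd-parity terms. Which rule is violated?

Initial level: S=3/2, L=3, J=9/2, parity even. Final level: S=3/2, L=3, J=5/2, parity odd.
Parity must change: even → odd — satisfied.
ΔS = 0: S: 3/2 → 3/2 — satisfied.
ΔL = 0, ±1 (not L=0↔0): L: 3 → 3, ΔL = +0 — satisfied.
ΔJ = 0, ±1 (not J=0↔0): J: 9/2 → 5/2, ΔJ = -2 — violated.

the ΔJ = 0, ±1 rule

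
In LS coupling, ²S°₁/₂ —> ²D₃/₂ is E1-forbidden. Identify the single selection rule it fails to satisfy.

Initial level: S=1/2, L=0, J=1/2, parity odd. Final level: S=1/2, L=2, J=3/2, parity even.
Parity must change: odd → even — ok.
ΔS = 0: S: 1/2 → 1/2 — ok.
ΔL = 0, ±1 (not L=0↔0): L: 0 → 2, ΔL = +2 — fails.
ΔJ = 0, ±1 (not J=0↔0): J: 1/2 → 3/2, ΔJ = +1 — ok.

the ΔL = 0, ±1 rule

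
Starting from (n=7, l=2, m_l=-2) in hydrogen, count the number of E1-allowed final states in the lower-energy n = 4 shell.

E1 requires Δl = ±1, so l_f ∈ {1, 3}; with 0 ≤ l_f ≤ n_f−1 = 3, the allowed l_f values are {1, 3}.
For l_f = 1: m_f ∈ {m_i−1, m_i, m_i+1} ∩ [−1, 1] = {-1} → 1 state.
For l_f = 3: m_f ∈ {m_i−1, m_i, m_i+1} ∩ [−3, 3] = {-3, -2, -1} → 3 states.
Total: 4.

4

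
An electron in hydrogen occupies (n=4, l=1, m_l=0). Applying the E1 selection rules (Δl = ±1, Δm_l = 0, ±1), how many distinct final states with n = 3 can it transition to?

4

E1 requires Δl = ±1, so l_f ∈ {0, 2}; with 0 ≤ l_f ≤ n_f−1 = 2, the allowed l_f values are {0, 2}.
For l_f = 0: m_f ∈ {m_i−1, m_i, m_i+1} ∩ [−0, 0] = {0} → 1 state.
For l_f = 2: m_f ∈ {m_i−1, m_i, m_i+1} ∩ [−2, 2] = {-1, 0, 1} → 3 states.
Total: 4.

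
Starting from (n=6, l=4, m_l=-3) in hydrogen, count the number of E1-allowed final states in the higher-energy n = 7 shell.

E1 requires Δl = ±1, so l_f ∈ {3, 5}; with 0 ≤ l_f ≤ n_f−1 = 6, the allowed l_f values are {3, 5}.
For l_f = 3: m_f ∈ {m_i−1, m_i, m_i+1} ∩ [−3, 3] = {-3, -2} → 2 states.
For l_f = 5: m_f ∈ {m_i−1, m_i, m_i+1} ∩ [−5, 5] = {-4, -3, -2} → 3 states.
Total: 5.

5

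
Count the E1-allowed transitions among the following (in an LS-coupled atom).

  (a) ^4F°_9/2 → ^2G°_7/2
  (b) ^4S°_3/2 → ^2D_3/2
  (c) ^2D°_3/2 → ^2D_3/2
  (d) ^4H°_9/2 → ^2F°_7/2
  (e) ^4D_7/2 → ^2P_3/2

1

(a) forbidden (parity, ΔS fail)
(b) forbidden (ΔS, ΔL fail)
(c) allowed
(d) forbidden (parity, ΔS, ΔL fail)
(e) forbidden (parity, ΔS, ΔJ fail)
Total allowed: 1 of 5.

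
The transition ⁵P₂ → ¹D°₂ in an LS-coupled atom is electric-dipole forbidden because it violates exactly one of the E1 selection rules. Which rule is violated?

the ΔS = 0 rule

Initial level: S=2, L=1, J=2, parity even. Final level: S=0, L=2, J=2, parity odd.
Parity must change: even → odd — satisfied.
ΔS = 0: S: 2 → 0 — violated.
ΔL = 0, ±1 (not L=0↔0): L: 1 → 2, ΔL = +1 — satisfied.
ΔJ = 0, ±1 (not J=0↔0): J: 2 → 2, ΔJ = +0 — satisfied.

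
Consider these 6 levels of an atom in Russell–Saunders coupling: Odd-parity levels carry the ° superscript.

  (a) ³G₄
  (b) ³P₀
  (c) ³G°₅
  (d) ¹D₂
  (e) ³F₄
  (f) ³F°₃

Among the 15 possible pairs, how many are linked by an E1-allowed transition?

4

(a)–(b): forbidden (parity, ΔL, ΔJ).
(a)–(c): allowed.
(a)–(d): forbidden (parity, ΔS, ΔL, ΔJ).
(a)–(e): forbidden (parity).
(a)–(f): allowed.
(b)–(c): forbidden (ΔL, ΔJ).
(b)–(d): forbidden (parity, ΔS, ΔJ).
(b)–(e): forbidden (parity, ΔL, ΔJ).
(b)–(f): forbidden (ΔL, ΔJ).
(c)–(d): forbidden (ΔS, ΔL, ΔJ).
(c)–(e): allowed.
(c)–(f): forbidden (parity, ΔJ).
(d)–(e): forbidden (parity, ΔS, ΔJ).
(d)–(f): forbidden (ΔS).
(e)–(f): allowed.
Allowed pairs: 4 of 15.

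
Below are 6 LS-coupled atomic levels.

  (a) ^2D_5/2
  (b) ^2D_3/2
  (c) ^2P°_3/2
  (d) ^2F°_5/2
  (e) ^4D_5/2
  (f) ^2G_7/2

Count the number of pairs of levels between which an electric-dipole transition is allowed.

(a)–(b): forbidden (parity).
(a)–(c): allowed.
(a)–(d): allowed.
(a)–(e): forbidden (parity, ΔS).
(a)–(f): forbidden (parity, ΔL).
(b)–(c): allowed.
(b)–(d): allowed.
(b)–(e): forbidden (parity, ΔS).
(b)–(f): forbidden (parity, ΔL, ΔJ).
(c)–(d): forbidden (parity, ΔL).
(c)–(e): forbidden (ΔS).
(c)–(f): forbidden (ΔL, ΔJ).
(d)–(e): forbidden (ΔS).
(d)–(f): allowed.
(e)–(f): forbidden (parity, ΔS, ΔL).
Allowed pairs: 5 of 15.

5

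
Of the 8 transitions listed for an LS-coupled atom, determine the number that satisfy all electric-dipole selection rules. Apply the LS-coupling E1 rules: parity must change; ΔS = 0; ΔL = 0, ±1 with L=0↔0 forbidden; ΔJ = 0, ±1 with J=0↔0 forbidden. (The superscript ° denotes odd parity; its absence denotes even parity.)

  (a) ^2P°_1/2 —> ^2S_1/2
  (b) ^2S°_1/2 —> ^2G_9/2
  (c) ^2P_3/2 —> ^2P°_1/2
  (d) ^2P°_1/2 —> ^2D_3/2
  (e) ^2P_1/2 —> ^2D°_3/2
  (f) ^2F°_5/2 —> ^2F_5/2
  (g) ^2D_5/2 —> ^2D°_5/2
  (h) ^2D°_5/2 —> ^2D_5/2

7

(a) allowed
(b) forbidden (ΔL, ΔJ fail)
(c) allowed
(d) allowed
(e) allowed
(f) allowed
(g) allowed
(h) allowed
Total allowed: 7 of 8.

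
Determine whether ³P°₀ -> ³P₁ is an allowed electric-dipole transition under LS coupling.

Initial level: S=1, L=1, J=0, parity odd. Final level: S=1, L=1, J=1, parity even.
Parity must change: odd → even — ok.
ΔS = 0: S: 1 → 1 — ok.
ΔL = 0, ±1 (not L=0↔0): L: 1 → 1, ΔL = +0 — ok.
ΔJ = 0, ±1 (not J=0↔0): J: 0 → 1, ΔJ = +1 — ok.
All four E1 rules are satisfied.

allowed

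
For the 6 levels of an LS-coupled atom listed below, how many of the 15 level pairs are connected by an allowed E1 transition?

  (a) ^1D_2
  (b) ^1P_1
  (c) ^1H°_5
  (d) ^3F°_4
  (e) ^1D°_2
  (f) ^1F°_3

(a)–(b): forbidden (parity).
(a)–(c): forbidden (ΔL, ΔJ).
(a)–(d): forbidden (ΔS, ΔJ).
(a)–(e): allowed.
(a)–(f): allowed.
(b)–(c): forbidden (ΔL, ΔJ).
(b)–(d): forbidden (ΔS, ΔL, ΔJ).
(b)–(e): allowed.
(b)–(f): forbidden (ΔL, ΔJ).
(c)–(d): forbidden (parity, ΔS, ΔL).
(c)–(e): forbidden (parity, ΔL, ΔJ).
(c)–(f): forbidden (parity, ΔL, ΔJ).
(d)–(e): forbidden (parity, ΔS, ΔJ).
(d)–(f): forbidden (parity, ΔS).
(e)–(f): forbidden (parity).
Allowed pairs: 3 of 15.

3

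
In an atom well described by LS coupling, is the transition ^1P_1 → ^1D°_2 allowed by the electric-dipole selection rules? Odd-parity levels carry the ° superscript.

Reading off the term symbols: S 0→0, L 1→2, J 1→2, parity even→odd.
Parity must change: even → odd — ✓.
ΔS = 0: S: 0 → 0 — ✓.
ΔL = 0, ±1 (not L=0↔0): L: 1 → 2, ΔL = +1 — ✓.
ΔJ = 0, ±1 (not J=0↔0): J: 1 → 2, ΔJ = +1 — ✓.
All four E1 rules are satisfied.

allowed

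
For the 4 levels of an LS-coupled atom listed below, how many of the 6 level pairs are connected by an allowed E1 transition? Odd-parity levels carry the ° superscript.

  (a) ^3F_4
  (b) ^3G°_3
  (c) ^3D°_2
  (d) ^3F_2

(a)–(b): allowed.
(a)–(c): forbidden (ΔJ).
(a)–(d): forbidden (parity, ΔJ).
(b)–(c): forbidden (parity, ΔL).
(b)–(d): allowed.
(c)–(d): allowed.
Allowed pairs: 3 of 6.

3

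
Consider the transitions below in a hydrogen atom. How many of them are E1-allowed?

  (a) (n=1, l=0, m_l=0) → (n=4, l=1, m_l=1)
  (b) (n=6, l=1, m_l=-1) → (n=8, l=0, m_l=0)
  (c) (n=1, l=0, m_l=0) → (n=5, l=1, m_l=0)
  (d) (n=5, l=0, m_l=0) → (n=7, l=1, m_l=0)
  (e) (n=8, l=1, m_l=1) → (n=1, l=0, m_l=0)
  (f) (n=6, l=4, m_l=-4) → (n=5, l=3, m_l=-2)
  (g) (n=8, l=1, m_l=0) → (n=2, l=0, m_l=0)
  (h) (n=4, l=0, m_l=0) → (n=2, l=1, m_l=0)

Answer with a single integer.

7

(a) allowed
(b) allowed
(c) allowed
(d) allowed
(e) allowed
(f) forbidden — Δm_l = +2 (E1 requires Δm_l = 0, ±1)
(g) allowed
(h) allowed
Total allowed: 7 of 8.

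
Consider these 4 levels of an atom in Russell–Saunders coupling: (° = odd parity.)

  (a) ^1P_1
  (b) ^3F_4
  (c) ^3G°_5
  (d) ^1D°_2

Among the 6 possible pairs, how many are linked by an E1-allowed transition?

(a)–(b): forbidden (parity, ΔS, ΔL, ΔJ).
(a)–(c): forbidden (ΔS, ΔL, ΔJ).
(a)–(d): allowed.
(b)–(c): allowed.
(b)–(d): forbidden (ΔS, ΔJ).
(c)–(d): forbidden (parity, ΔS, ΔL, ΔJ).
Allowed pairs: 2 of 6.

2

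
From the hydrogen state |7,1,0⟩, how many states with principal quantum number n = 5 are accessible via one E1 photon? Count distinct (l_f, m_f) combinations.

E1 requires Δl = ±1, so l_f ∈ {0, 2}; with 0 ≤ l_f ≤ n_f−1 = 4, the allowed l_f values are {0, 2}.
For l_f = 0: m_f ∈ {m_i−1, m_i, m_i+1} ∩ [−0, 0] = {0} → 1 state.
For l_f = 2: m_f ∈ {m_i−1, m_i, m_i+1} ∩ [−2, 2] = {-1, 0, 1} → 3 states.
Total: 4.

4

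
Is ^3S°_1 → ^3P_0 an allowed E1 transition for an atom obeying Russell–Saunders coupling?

allowed

Reading off the term symbols: S 1→1, L 0→1, J 1→0, parity odd→even.
Parity must change: odd → even — passes.
ΔS = 0: S: 1 → 1 — passes.
ΔL = 0, ±1 (not L=0↔0): L: 0 → 1, ΔL = +1 — passes.
ΔJ = 0, ±1 (not J=0↔0): J: 1 → 0, ΔJ = -1 — passes.
All four E1 rules are satisfied.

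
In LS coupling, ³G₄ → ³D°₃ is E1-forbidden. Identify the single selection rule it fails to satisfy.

the ΔL = 0, ±1 rule

Initial level: S=1, L=4, J=4, parity even. Final level: S=1, L=2, J=3, parity odd.
Parity must change: even → odd — ok.
ΔS = 0: S: 1 → 1 — ok.
ΔL = 0, ±1 (not L=0↔0): L: 4 → 2, ΔL = -2 — fails.
ΔJ = 0, ±1 (not J=0↔0): J: 4 → 3, ΔJ = -1 — ok.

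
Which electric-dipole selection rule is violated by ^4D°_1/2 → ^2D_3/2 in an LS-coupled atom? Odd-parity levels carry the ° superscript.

the ΔS = 0 rule

Reading off the term symbols: S 3/2→1/2, L 2→2, J 1/2→3/2, parity odd→even.
ΔL = 0, ±1 (not L=0↔0): L: 2 → 2, ΔL = +0 — passes.
ΔS = 0: S: 3/2 → 1/2 — fails.
ΔJ = 0, ±1 (not J=0↔0): J: 1/2 → 3/2, ΔJ = +1 — passes.
Parity must change: odd → even — passes.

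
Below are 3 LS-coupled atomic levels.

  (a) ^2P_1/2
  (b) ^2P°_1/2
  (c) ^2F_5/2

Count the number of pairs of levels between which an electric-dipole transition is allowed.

(a)–(b): allowed.
(a)–(c): forbidden (parity, ΔL, ΔJ).
(b)–(c): forbidden (ΔL, ΔJ).
Allowed pairs: 1 of 3.

1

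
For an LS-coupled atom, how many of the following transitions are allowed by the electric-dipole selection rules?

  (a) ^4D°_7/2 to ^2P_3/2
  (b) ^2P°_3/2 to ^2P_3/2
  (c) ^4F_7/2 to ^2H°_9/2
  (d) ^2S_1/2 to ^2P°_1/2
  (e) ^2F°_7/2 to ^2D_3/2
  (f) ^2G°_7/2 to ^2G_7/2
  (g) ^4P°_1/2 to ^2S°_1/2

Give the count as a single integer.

(a) forbidden (ΔS, ΔJ fail)
(b) allowed
(c) forbidden (ΔS, ΔL fail)
(d) allowed
(e) forbidden (ΔJ fails)
(f) allowed
(g) forbidden (parity, ΔS fail)
Total allowed: 3 of 7.

3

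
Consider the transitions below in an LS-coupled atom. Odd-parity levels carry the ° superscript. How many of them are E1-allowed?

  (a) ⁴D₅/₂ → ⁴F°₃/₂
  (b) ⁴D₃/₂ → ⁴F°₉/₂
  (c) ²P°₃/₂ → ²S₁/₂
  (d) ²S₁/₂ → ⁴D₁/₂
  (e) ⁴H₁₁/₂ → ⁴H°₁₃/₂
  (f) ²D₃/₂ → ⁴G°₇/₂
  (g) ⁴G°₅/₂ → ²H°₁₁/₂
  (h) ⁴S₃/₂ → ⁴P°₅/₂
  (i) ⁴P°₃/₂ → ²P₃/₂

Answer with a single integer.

(a) allowed
(b) forbidden (ΔJ fails)
(c) allowed
(d) forbidden (parity, ΔS, ΔL fail)
(e) allowed
(f) forbidden (ΔS, ΔL, ΔJ fail)
(g) forbidden (parity, ΔS, ΔJ fail)
(h) allowed
(i) forbidden (ΔS fails)
Total allowed: 4 of 9.

4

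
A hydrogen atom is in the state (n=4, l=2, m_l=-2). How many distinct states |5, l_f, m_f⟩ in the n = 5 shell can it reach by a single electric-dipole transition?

4

E1 requires Δl = ±1, so l_f ∈ {1, 3}; with 0 ≤ l_f ≤ n_f−1 = 4, the allowed l_f values are {1, 3}.
For l_f = 1: m_f ∈ {m_i−1, m_i, m_i+1} ∩ [−1, 1] = {-1} → 1 state.
For l_f = 3: m_f ∈ {m_i−1, m_i, m_i+1} ∩ [−3, 3] = {-3, -2, -1} → 3 states.
Total: 4.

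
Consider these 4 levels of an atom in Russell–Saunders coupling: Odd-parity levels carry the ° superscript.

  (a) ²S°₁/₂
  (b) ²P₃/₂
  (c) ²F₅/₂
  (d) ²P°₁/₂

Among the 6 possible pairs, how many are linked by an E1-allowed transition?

(a)–(b): allowed.
(a)–(c): forbidden (ΔL, ΔJ).
(a)–(d): forbidden (parity).
(b)–(c): forbidden (parity, ΔL).
(b)–(d): allowed.
(c)–(d): forbidden (ΔL, ΔJ).
Allowed pairs: 2 of 6.

2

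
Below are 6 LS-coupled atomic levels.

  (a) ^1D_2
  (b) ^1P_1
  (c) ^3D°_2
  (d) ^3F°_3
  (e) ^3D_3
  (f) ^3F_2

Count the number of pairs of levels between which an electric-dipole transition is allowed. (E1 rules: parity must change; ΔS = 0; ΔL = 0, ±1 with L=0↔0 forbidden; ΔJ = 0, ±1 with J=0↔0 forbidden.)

(a)–(b): forbidden (parity).
(a)–(c): forbidden (ΔS).
(a)–(d): forbidden (ΔS).
(a)–(e): forbidden (parity, ΔS).
(a)–(f): forbidden (parity, ΔS).
(b)–(c): forbidden (ΔS).
(b)–(d): forbidden (ΔS, ΔL, ΔJ).
(b)–(e): forbidden (parity, ΔS, ΔJ).
(b)–(f): forbidden (parity, ΔS, ΔL).
(c)–(d): forbidden (parity).
(c)–(e): allowed.
(c)–(f): allowed.
(d)–(e): allowed.
(d)–(f): allowed.
(e)–(f): forbidden (parity).
Allowed pairs: 4 of 15.

4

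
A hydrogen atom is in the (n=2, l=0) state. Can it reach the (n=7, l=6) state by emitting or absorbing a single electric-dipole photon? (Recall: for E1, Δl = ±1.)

forbidden

Initial l = 0, final l = 6, so Δl = +6. E1 requires Δl = ±1: ✗.
The transition is electric-dipole forbidden.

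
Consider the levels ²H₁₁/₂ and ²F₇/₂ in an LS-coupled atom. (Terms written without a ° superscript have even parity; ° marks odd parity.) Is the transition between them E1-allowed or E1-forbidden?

Parity must change: even → even — ✗.
ΔS = 0: S: 1/2 → 1/2 — ✓.
ΔL = 0, ±1 (not L=0↔0): L: 5 → 3, ΔL = -2 — ✗.
ΔJ = 0, ±1 (not J=0↔0): J: 11/2 → 7/2, ΔJ = -2 — ✗.
Rule(s) violated: parity, ΔL, ΔJ.

forbidden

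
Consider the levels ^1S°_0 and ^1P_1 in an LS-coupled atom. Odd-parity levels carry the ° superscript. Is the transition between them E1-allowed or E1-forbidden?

allowed

Parity must change: odd → even — ✓.
ΔS = 0: S: 0 → 0 — ✓.
ΔL = 0, ±1 (not L=0↔0): L: 0 → 1, ΔL = +1 — ✓.
ΔJ = 0, ±1 (not J=0↔0): J: 0 → 1, ΔJ = +1 — ✓.
All four E1 rules are satisfied.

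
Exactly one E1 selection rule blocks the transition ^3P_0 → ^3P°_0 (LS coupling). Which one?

the J=0 ↔ J=0 exclusion

Initial level: S=1, L=1, J=0, parity even. Final level: S=1, L=1, J=0, parity odd.
Parity must change: even → odd — passes.
ΔS = 0: S: 1 → 1 — passes.
ΔL = 0, ±1 (not L=0↔0): L: 1 → 1, ΔL = +0 — passes.
ΔJ = 0, ±1 (not J=0↔0): J: 0 → 0, ΔJ = +0 — fails.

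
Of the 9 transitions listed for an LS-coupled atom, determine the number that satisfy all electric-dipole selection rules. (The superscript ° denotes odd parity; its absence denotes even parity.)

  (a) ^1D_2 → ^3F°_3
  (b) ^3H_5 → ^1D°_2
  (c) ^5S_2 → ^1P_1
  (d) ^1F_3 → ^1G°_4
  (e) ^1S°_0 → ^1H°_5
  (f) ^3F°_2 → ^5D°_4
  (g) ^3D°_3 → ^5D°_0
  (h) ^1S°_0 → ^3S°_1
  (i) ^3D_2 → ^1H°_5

(a) forbidden (ΔS fails)
(b) forbidden (ΔS, ΔL, ΔJ fail)
(c) forbidden (parity, ΔS fail)
(d) allowed
(e) forbidden (parity, ΔL, ΔJ fail)
(f) forbidden (parity, ΔS, ΔJ fail)
(g) forbidden (parity, ΔS, ΔJ fail)
(h) forbidden (parity, ΔS, ΔL fail)
(i) forbidden (ΔS, ΔL, ΔJ fail)
Total allowed: 1 of 9.

1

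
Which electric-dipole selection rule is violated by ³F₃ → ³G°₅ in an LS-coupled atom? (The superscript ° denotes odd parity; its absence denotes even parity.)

the ΔJ = 0, ±1 rule

Initial level: S=1, L=3, J=3, parity even. Final level: S=1, L=4, J=5, parity odd.
Parity must change: even → odd — ✓.
ΔS = 0: S: 1 → 1 — ✓.
ΔL = 0, ±1 (not L=0↔0): L: 3 → 4, ΔL = +1 — ✓.
ΔJ = 0, ±1 (not J=0↔0): J: 3 → 5, ΔJ = +2 — ✗.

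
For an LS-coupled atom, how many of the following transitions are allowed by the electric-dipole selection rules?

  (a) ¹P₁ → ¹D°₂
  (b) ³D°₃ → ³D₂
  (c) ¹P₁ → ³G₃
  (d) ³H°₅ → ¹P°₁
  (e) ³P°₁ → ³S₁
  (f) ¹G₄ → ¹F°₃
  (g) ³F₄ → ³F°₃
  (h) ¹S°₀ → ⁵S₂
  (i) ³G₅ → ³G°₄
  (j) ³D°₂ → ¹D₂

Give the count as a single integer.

(a) allowed
(b) allowed
(c) forbidden (parity, ΔS, ΔL, ΔJ fail)
(d) forbidden (parity, ΔS, ΔL, ΔJ fail)
(e) allowed
(f) allowed
(g) allowed
(h) forbidden (ΔS, ΔL, ΔJ fail)
(i) allowed
(j) forbidden (ΔS fails)
Total allowed: 6 of 10.

6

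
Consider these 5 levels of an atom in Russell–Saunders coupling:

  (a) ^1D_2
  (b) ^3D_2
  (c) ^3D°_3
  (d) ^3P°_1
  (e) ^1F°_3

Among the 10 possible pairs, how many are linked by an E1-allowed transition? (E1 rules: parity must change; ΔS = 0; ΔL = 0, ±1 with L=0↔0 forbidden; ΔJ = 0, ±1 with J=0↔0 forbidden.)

3

(a)–(b): forbidden (parity, ΔS).
(a)–(c): forbidden (ΔS).
(a)–(d): forbidden (ΔS).
(a)–(e): allowed.
(b)–(c): allowed.
(b)–(d): allowed.
(b)–(e): forbidden (ΔS).
(c)–(d): forbidden (parity, ΔJ).
(c)–(e): forbidden (parity, ΔS).
(d)–(e): forbidden (parity, ΔS, ΔL, ΔJ).
Allowed pairs: 3 of 10.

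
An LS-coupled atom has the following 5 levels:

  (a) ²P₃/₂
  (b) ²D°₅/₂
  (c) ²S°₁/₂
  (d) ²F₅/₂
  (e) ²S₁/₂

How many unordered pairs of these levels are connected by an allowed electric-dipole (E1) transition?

(a)–(b): allowed.
(a)–(c): allowed.
(a)–(d): forbidden (parity, ΔL).
(a)–(e): forbidden (parity).
(b)–(c): forbidden (parity, ΔL, ΔJ).
(b)–(d): allowed.
(b)–(e): forbidden (ΔL, ΔJ).
(c)–(d): forbidden (ΔL, ΔJ).
(c)–(e): forbidden (ΔL).
(d)–(e): forbidden (parity, ΔL, ΔJ).
Allowed pairs: 3 of 10.

3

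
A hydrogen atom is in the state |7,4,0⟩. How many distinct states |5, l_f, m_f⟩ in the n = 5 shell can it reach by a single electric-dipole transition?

E1 requires Δl = ±1, so l_f ∈ {3, 5}; with 0 ≤ l_f ≤ n_f−1 = 4, the allowed l_f values are {3}.
For l_f = 3: m_f ∈ {m_i−1, m_i, m_i+1} ∩ [−3, 3] = {-1, 0, 1} → 3 states.
Total: 3.

3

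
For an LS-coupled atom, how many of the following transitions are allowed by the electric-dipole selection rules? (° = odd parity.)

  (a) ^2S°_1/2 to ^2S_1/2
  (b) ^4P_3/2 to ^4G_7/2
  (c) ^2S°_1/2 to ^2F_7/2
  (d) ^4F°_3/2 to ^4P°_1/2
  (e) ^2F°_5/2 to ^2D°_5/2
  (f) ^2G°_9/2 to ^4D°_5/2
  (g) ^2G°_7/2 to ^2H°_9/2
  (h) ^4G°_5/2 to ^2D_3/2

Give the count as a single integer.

(a) forbidden (ΔL fails)
(b) forbidden (parity, ΔL, ΔJ fail)
(c) forbidden (ΔL, ΔJ fail)
(d) forbidden (parity, ΔL fail)
(e) forbidden (parity fails)
(f) forbidden (parity, ΔS, ΔL, ΔJ fail)
(g) forbidden (parity fails)
(h) forbidden (ΔS, ΔL fail)
Total allowed: 0 of 8.

0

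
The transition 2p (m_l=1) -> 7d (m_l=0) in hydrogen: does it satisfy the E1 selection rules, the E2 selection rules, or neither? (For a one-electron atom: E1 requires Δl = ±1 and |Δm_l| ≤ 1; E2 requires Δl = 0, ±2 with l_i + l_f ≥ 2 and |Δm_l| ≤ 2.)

Δl = 2 − 1 = +1; l_i + l_f = 3.
Δm_l = -1.
E1 (Δl = ±1, |Δm_l| ≤ 1): satisfied.
E2 (Δl = 0,±2, l_i+l_f ≥ 2, |Δm_l| ≤ 2): not satisfied.

E1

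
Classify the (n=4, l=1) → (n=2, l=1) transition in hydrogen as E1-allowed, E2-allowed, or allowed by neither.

E2

Δl = 1 − 1 = +0; l_i + l_f = 2.
E1 (Δl = ±1): not satisfied.
E2 (Δl = 0,±2, l_i+l_f ≥ 2): satisfied.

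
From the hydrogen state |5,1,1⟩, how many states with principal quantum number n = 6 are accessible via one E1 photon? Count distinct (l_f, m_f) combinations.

E1 requires Δl = ±1, so l_f ∈ {0, 2}; with 0 ≤ l_f ≤ n_f−1 = 5, the allowed l_f values are {0, 2}.
For l_f = 0: m_f ∈ {m_i−1, m_i, m_i+1} ∩ [−0, 0] = {0} → 1 state.
For l_f = 2: m_f ∈ {m_i−1, m_i, m_i+1} ∩ [−2, 2] = {0, 1, 2} → 3 states.
Total: 4.

4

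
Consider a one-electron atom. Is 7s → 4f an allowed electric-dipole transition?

forbidden

Initial l = 0, final l = 3, so Δl = +3. E1 requires Δl = ±1: violated.
The transition is electric-dipole forbidden.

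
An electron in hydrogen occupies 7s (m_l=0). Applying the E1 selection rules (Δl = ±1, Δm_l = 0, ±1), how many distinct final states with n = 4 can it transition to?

3

E1 requires Δl = ±1, so l_f ∈ {-1, 1}; with 0 ≤ l_f ≤ n_f−1 = 3, the allowed l_f values are {1}.
For l_f = 1: m_f ∈ {m_i−1, m_i, m_i+1} ∩ [−1, 1] = {-1, 0, 1} → 3 states.
Total: 3.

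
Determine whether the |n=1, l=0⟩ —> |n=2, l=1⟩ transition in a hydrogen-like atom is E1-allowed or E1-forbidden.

allowed

Initial l = 0, final l = 1, so Δl = +1. E1 requires Δl = ±1: ✓.
All E1 selection rules are satisfied.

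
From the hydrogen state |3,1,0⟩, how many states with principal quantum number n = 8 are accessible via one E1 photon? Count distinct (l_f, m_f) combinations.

E1 requires Δl = ±1, so l_f ∈ {0, 2}; with 0 ≤ l_f ≤ n_f−1 = 7, the allowed l_f values are {0, 2}.
For l_f = 0: m_f ∈ {m_i−1, m_i, m_i+1} ∩ [−0, 0] = {0} → 1 state.
For l_f = 2: m_f ∈ {m_i−1, m_i, m_i+1} ∩ [−2, 2] = {-1, 0, 1} → 3 states.
Total: 4.

4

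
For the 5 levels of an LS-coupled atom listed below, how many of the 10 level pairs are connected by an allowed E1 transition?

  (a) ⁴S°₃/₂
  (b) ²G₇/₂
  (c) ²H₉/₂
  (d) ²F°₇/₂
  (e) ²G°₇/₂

(a)–(b): forbidden (ΔS, ΔL, ΔJ).
(a)–(c): forbidden (ΔS, ΔL, ΔJ).
(a)–(d): forbidden (parity, ΔS, ΔL, ΔJ).
(a)–(e): forbidden (parity, ΔS, ΔL, ΔJ).
(b)–(c): forbidden (parity).
(b)–(d): allowed.
(b)–(e): allowed.
(c)–(d): forbidden (ΔL).
(c)–(e): allowed.
(d)–(e): forbidden (parity).
Allowed pairs: 3 of 10.

3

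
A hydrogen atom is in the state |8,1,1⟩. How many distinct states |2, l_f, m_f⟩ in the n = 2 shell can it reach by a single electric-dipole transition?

1

E1 requires Δl = ±1, so l_f ∈ {0, 2}; with 0 ≤ l_f ≤ n_f−1 = 1, the allowed l_f values are {0}.
For l_f = 0: m_f ∈ {m_i−1, m_i, m_i+1} ∩ [−0, 0] = {0} → 1 state.
Total: 1.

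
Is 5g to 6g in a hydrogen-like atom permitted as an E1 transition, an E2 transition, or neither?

Δl = 4 − 4 = +0; l_i + l_f = 8.
E1 (Δl = ±1): not satisfied.
E2 (Δl = 0,±2, l_i+l_f ≥ 2): satisfied.

E2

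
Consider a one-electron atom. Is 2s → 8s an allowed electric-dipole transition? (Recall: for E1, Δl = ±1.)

forbidden

l: 0 → 0 (Δl = +0). Δl = ±1 violated.
The transition is electric-dipole forbidden.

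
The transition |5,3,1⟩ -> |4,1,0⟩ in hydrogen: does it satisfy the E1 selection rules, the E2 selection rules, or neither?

E2

Δl = 1 − 3 = -2; l_i + l_f = 4.
Δm_l = -1.
E1 (Δl = ±1, |Δm_l| ≤ 1): not satisfied.
E2 (Δl = 0,±2, l_i+l_f ≥ 2, |Δm_l| ≤ 2): satisfied.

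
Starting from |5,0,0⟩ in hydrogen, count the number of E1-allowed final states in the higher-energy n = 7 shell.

E1 requires Δl = ±1, so l_f ∈ {-1, 1}; with 0 ≤ l_f ≤ n_f−1 = 6, the allowed l_f values are {1}.
For l_f = 1: m_f ∈ {m_i−1, m_i, m_i+1} ∩ [−1, 1] = {-1, 0, 1} → 3 states.
Total: 3.

3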